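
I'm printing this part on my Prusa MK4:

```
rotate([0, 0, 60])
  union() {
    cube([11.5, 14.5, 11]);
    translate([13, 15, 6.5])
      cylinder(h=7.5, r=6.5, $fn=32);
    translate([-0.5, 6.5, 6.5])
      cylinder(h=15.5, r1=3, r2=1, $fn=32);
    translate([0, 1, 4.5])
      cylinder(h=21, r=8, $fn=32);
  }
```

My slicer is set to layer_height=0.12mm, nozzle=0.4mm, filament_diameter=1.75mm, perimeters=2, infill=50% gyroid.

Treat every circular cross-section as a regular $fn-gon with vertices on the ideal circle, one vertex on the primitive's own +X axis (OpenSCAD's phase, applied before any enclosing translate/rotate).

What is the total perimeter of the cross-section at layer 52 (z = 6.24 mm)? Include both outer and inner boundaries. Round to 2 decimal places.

71.73 mm

At z = 6.24 mm: the cube is present — its section is the full 11.5×14.5 rectangle (perimeter 52.00 mm); the cylinder at (13, 15) is absent (z outside [6.5, 14]); the cone at (-0.5, 6.5) is not intersected at this z (z outside [6.5, 22]); the r=8 cylinder at (0, 1) gives a regular 32-gon of circumradius 8 (constant along its height) (perimeter = 2·32·8.000·sin(180°/32) = 50.18 mm); Merging all regions: the regions partially overlap (shared area 57.89 mm²), so the edge portions inside another operand are dropped and the merged outline is re-measured after clipping — boundary = 71.73 mm; (rotated 60° about Z; rotation is an isometry so areas/perimeters/island counts are preserved). Overall, the cross-section is a single solid region. Total boundary length (outer) = 71.73 mm.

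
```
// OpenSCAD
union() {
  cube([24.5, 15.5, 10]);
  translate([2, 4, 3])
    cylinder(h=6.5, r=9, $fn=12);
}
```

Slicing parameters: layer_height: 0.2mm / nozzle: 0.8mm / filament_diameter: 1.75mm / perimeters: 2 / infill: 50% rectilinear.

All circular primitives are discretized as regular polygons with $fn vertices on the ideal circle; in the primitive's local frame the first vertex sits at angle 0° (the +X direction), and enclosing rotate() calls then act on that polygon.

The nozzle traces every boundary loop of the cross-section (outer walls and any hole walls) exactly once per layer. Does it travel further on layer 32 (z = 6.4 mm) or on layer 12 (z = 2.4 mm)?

layer 32 (z = 6.4 mm)

Layer 32 (z = 6.4): the cube (footprint 24.5×15.5) is included at this height (perimeter 80.00 mm); the cylinder at (2, 4): section is a regular 12-gon, circumradius r=9 (perimeter = 2·12·9.000·sin(180°/12) = 55.90 mm); Combining (union): the regions partially overlap (shared area 120.07 mm²), so the edge portions inside another operand are dropped and the merged outline is re-measured after clipping — boundary = 93.32 mm. So its perimeter = 93.32 mm. Layer 12 (z = 2.4): the 24.5×15.5 cube contributes its full rectangle (perimeter 80.00 mm); the cylinder at (2, 4) does not reach this height (z outside [3, 9.5]); Combining (union): only the 24.5×15.5 cube is present, so the union is just that shape — boundary = 80.00 mm. So its perimeter = 80.00 mm. Layer 32 is larger (93.32 vs 80.00 mm).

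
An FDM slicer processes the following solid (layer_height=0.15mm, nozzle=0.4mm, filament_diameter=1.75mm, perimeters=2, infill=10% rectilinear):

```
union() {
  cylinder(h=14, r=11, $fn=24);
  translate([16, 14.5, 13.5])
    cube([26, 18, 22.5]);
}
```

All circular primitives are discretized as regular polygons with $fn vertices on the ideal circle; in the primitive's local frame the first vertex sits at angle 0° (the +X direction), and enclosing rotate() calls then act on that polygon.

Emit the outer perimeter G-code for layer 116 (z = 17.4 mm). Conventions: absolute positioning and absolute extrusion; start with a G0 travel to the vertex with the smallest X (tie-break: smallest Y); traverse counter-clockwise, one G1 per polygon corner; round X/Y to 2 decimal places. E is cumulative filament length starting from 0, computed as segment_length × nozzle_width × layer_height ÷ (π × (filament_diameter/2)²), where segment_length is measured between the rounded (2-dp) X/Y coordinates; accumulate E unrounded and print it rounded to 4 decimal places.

At z = 17.4 mm: the cylinder is absent (z outside [0, 14]); the 26×18 cube at (16, 14.5) contributes its full rectangle; Taking the union: only the 26×18 cube at (16, 14.5) is present, so the union is just that shape — 1 connected region. The outline is a single polygon with 4 vertices. Extrusion per mm of travel: 0.4 × 0.15 / (π × 0.875²) = 0.024945. Accumulating E over each segment gives final E = 2.1952.

G0 X16.00 Y14.50 Z17.40
G1 X42.00 Y14.50 E0.6486
G1 X42.00 Y32.50 E1.0976
G1 X16.00 Y32.50 E1.7462
G1 X16.00 Y14.50 E2.1952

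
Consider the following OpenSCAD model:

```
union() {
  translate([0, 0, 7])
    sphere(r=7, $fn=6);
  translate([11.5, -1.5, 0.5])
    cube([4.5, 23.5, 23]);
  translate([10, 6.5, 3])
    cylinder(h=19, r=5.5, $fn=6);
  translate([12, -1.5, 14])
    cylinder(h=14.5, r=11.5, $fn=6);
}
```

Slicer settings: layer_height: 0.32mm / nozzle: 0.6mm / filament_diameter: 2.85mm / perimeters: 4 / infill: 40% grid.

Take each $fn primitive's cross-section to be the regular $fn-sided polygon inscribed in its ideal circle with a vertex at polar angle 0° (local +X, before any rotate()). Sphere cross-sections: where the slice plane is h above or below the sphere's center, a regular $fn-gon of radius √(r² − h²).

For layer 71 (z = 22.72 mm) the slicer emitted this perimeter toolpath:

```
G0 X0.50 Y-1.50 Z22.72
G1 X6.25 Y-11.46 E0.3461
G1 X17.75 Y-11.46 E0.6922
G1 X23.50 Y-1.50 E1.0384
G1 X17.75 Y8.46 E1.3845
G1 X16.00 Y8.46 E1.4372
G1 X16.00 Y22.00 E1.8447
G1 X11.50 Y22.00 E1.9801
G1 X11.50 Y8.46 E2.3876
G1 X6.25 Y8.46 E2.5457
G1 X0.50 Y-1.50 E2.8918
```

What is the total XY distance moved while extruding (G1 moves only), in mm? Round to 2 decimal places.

Sum the Euclidean lengths of each G1 segment: total = 96.08 mm.

96.08 mm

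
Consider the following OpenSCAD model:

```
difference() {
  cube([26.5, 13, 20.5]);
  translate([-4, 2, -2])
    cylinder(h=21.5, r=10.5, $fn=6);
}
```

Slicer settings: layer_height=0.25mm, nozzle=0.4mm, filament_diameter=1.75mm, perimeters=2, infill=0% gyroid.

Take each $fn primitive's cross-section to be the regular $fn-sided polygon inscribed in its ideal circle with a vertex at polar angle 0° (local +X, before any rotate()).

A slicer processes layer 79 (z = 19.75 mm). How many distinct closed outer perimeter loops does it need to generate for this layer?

At z = 19.75 mm: the cube is present — its section is the full 26.5×13 rectangle; the cylinder at (-4, 2) is absent (z outside [-2, 19.5]); Taking the first minus the rest: none of the subtracted shapes is present at this height, so the 26.5×13 cube is unchanged — 1 connected region. The result has 1 disconnected region.

1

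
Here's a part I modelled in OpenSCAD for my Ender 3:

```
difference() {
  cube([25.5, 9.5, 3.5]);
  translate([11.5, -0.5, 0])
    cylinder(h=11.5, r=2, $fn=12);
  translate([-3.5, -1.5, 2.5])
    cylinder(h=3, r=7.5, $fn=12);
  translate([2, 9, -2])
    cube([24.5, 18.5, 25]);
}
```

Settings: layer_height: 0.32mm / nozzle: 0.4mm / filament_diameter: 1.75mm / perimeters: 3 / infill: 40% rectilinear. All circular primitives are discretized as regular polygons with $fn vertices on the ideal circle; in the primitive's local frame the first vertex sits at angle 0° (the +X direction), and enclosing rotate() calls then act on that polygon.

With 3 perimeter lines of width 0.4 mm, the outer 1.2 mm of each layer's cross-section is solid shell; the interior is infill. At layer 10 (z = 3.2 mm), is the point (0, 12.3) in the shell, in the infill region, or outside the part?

outside

At z = 3.2 mm: the 25.5×9.5 cube contributes its full rectangle; the r=2 cylinder at (11.5, -0.5) contributes a regular 12-gon of circumradius 2; the r=7.5 cylinder at (-3.5, -1.5) gives a regular 12-gon of circumradius 7.5 (constant along its height); the cube at (2, 9) (footprint 24.5×18.5) is included at this height; Subtracting the remaining from the first: starting from the 25.5×9.5 cube, the r=2 cylinder at (11.5, -0.5) partially overlaps it — only the 4.07 mm² overlap (of its 12.00 mm²) is removed, clipping the outline; the r=7.5 cylinder at (-3.5, -1.5) partially overlaps it — only the 11.88 mm² overlap (of its 168.75 mm²) is removed, clipping the outline; the 24.5×18.5 cube at (2, 9) partially overlaps it — only the 11.75 mm² overlap (of its 453.25 mm²) is removed, clipping the outline — 1 connected region. Overall, the cross-section is a single solid region. The nearest boundary edge runs (0.00, 5.06)→(0.00, 9.50); distance from the point to it = 2.80 mm. The point is not inside any of the regions above, so it lies outside the cross-section (2.80 mm from the nearest boundary).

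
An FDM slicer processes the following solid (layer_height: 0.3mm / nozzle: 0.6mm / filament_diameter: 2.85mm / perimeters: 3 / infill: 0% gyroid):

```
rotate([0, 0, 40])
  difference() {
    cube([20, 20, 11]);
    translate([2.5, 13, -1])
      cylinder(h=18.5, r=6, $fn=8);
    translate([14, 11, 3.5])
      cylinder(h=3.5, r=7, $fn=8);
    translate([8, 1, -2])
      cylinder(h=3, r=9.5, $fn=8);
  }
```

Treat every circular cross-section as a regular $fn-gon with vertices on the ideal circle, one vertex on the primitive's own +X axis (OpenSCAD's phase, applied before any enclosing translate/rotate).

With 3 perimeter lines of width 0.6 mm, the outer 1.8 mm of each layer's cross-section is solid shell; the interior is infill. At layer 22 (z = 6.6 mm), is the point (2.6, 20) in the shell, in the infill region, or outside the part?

outside

At z = 6.6 mm: the 20×20 cube contributes its full rectangle; the cylinder at (2.5, 13): section is a regular 8-gon, circumradius r=6; the r=7 cylinder at (14, 11) gives a regular 8-gon of circumradius 7 (constant along its height); the cylinder at (8, 1) does not reach this height (z outside [-2, 1]); Taking the first minus the rest: starting from the 20×20 cube, the r=6 cylinder at (2.5, 13) partially overlaps it — only the 78.32 mm² overlap (of its 101.82 mm²) is removed, clipping the outline; the r=7 cylinder at (14, 11) partially overlaps it — only the 134.29 mm² overlap (of its 138.59 mm²) is removed, clipping the outline — 2 connected regions; (rotated 40° about Z; rotation is an isometry so areas/perimeters/island counts are preserved). Overall, the cross-section has 2 separate islands. Undo the 40° rotation: the query point maps to (14.847, 13.650) in the un-rotated model frame. The nearest boundary edge runs (18.95, 15.95)→(14.00, 18.00); distance from the point to it = 3.69 mm. The point is not inside any of the regions above, so it lies outside the cross-section (3.69 mm from the nearest boundary).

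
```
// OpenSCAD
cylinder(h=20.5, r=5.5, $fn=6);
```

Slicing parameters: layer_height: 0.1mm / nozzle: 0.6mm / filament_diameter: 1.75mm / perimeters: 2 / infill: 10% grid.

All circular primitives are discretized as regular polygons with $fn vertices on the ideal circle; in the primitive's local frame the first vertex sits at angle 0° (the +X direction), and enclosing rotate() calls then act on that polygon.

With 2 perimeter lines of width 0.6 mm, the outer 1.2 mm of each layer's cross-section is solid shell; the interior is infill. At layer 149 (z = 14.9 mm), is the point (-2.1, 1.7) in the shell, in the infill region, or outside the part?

infill

At z = 14.9 mm: the r=5.5 cylinder gives a regular 6-gon of circumradius 5.5 (constant along its height). Overall, the cross-section is a single solid region. The nearest boundary edge runs (-2.75, 4.76)→(-5.50, 0.00); distance from the point to it = 2.09 mm. The point is inside the cross-section and 2.09 mm from the nearest boundary — more than the 1.2 mm shell width (2 × 0.6), so it's in the infill interior.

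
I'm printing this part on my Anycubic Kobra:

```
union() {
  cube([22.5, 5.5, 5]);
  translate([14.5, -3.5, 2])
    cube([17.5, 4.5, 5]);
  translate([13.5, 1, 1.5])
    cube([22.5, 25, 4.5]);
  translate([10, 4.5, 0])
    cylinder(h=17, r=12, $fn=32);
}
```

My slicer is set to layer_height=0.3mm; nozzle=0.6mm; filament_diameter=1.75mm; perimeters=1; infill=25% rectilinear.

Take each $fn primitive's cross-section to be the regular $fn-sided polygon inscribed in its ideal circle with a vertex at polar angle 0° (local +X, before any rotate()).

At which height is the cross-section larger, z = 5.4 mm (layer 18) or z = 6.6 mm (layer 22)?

Layer 18 (z = 5.4): the cube is absent (z outside [0, 5]); the cube at (14.5, -3.5) is present — its section is the full 17.5×4.5 rectangle (area 78.75 mm²); the 22.5×25 cube at (13.5, 1) contributes its full rectangle (area 562.50 mm²); the r=12 cylinder at (10, 4.5) gives a regular 32-gon of circumradius 12 (constant along its height) (area = (32/2)·12.000²·sin(360°/32) = 449.49 mm²); Taking the union: the regions partially overlap — summed areas 1090.74 mm² minus the doubly-counted overlap 126.58 mm² gives 964.15 mm² — area = 964.15 mm². So its area = 964.15 mm². Layer 22 (z = 6.6): the cube is absent (z outside [0, 5]); the 17.5×4.5 cube at (14.5, -3.5) contributes its full rectangle (area 78.75 mm²); the cube at (13.5, 1) does not reach this height (z outside [1.5, 6]); the cylinder at (10, 4.5): section is a regular 32-gon, circumradius r=12 (area = (32/2)·12.000²·sin(360°/32) = 449.49 mm²); Taking the union: the regions partially overlap — summed areas 528.24 mm² minus the doubly-counted overlap 26.46 mm² gives 501.78 mm² — area = 501.78 mm². So its area = 501.78 mm². Layer 18 is larger (964.15 vs 501.78 mm²).

layer 18 (z = 5.4 mm)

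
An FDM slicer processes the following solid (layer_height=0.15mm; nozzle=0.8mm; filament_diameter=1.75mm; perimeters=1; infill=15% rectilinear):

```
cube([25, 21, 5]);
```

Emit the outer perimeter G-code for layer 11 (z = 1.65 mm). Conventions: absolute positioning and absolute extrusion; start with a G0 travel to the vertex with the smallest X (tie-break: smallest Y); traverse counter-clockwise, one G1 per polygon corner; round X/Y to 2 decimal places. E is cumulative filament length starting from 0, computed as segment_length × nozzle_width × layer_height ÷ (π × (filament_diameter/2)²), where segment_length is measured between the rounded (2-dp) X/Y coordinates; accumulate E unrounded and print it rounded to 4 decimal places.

At z = 1.65 mm: the cube (footprint 25×21) is included at this height. The outline is a single polygon with 4 vertices. Extrusion per mm of travel: 0.8 × 0.15 / (π × 0.875²) = 0.049890. Accumulating E over each segment gives final E = 4.5899.

G0 X0.00 Y0.00 Z1.65
G1 X25.00 Y0.00 E1.2473
G1 X25.00 Y21.00 E2.2949
G1 X0.00 Y21.00 E3.5422
G1 X0.00 Y0.00 E4.5899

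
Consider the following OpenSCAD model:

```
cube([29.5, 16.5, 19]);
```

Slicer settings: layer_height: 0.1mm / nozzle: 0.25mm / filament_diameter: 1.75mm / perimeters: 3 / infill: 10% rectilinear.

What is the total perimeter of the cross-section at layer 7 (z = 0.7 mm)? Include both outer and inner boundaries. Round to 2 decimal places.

At z = 0.7 mm: the cube is present — its section is the full 29.5×16.5 rectangle (perimeter 92.00 mm). Overall, the cross-section is a single solid region. Total boundary length (outer) = 92.00 mm.

92.00 mm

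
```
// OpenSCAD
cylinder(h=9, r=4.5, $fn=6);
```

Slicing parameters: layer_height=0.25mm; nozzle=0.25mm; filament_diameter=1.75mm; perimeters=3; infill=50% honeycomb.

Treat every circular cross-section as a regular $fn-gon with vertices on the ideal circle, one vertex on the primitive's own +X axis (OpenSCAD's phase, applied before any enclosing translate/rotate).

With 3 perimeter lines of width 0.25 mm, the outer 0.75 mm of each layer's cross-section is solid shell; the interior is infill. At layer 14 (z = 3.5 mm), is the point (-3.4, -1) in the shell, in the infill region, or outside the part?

At z = 3.5 mm: the r=4.5 cylinder gives a regular 6-gon of circumradius 4.5 (constant along its height). Overall, the cross-section is a single solid region. The nearest boundary edge runs (-4.50, 0.00)→(-2.25, -3.90); distance from the point to it = 0.45 mm. The point is inside the cross-section, 0.45 mm from the nearest boundary — within the 0.75 mm shell band (3 × 0.25).

shell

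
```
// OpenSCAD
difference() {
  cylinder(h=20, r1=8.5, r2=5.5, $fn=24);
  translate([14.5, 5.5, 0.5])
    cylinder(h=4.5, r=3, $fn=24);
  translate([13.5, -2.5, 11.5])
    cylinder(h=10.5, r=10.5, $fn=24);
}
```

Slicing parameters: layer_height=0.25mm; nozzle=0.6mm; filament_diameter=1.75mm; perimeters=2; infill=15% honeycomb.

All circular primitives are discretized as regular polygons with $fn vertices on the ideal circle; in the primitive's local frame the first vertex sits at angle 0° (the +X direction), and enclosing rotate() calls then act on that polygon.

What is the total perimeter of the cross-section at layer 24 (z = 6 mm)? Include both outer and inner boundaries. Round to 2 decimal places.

At z = 6 mm: the cone: at t=0.300 of its height the radius interpolates to r₁+(r₂−r₁)t = 7.600, giving a regular 24-gon of that circumradius (perimeter = 2·24·7.600·sin(180°/24) = 47.62 mm); the cylinder at (14.5, 5.5) is absent (z outside [0.5, 5]); the cylinder at (13.5, -2.5) does not reach this height (z outside [11.5, 22]); Subtracting the remaining from the first: none of the subtracted shapes is present at this height, so the cone is unchanged — boundary = 47.62 mm. Overall, the cross-section is a single solid region. Total boundary length (outer) = 47.62 mm.

47.62 mm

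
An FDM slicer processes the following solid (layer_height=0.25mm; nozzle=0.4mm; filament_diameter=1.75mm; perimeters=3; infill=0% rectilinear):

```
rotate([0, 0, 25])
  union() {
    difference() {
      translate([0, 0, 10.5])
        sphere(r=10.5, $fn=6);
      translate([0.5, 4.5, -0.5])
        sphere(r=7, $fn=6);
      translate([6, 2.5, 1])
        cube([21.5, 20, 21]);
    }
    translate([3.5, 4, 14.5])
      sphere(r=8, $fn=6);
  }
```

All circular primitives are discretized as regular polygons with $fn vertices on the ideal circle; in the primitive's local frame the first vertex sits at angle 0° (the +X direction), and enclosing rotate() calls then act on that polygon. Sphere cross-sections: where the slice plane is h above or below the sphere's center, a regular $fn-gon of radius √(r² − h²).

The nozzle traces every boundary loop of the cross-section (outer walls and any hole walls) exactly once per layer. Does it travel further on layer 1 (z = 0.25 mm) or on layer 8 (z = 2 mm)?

layer 8 (z = 2 mm)

Layer 1 (z = 0.25): the r=10.5 sphere slices to a regular 6-gon of circumradius 2.278 (√(r²−h²) with h=10.25 from center) (perimeter = 2·6·2.278·sin(180°/6) = 13.67 mm); the sphere at (0.5, 4.5): section is a regular 6-gon, circumradius = √(r²−h²) = √(7²−0.75²) = 6.960 (perimeter = 2·6·6.960·sin(180°/6) = 41.76 mm); the cube at (6, 2.5) is absent (z outside [1, 22]); Taking the first minus the rest: starting from the r=10.5 sphere, the r=7 sphere at (0.5, 4.5) partially overlaps it — only the 12.35 mm² overlap (of its 125.84 mm²) is removed, clipping the outline — boundary = 6.10 mm; the sphere at (3.5, 4) does not reach this height (|z−center|=14.250 > r=8); Merging all regions: only that combined region is present, so the union is just that shape — boundary = 6.10 mm; (whole slice rotated 25° about Z — lengths, areas and connectivity unchanged). So its perimeter = 6.10 mm. Layer 8 (z = 2): the r=10.5 sphere contributes a regular 6-gon of circumradius √(10.5²−8.5²) = 6.164 (perimeter = 2·6·6.164·sin(180°/6) = 36.99 mm); the sphere at (0.5, 4.5): section is a regular 6-gon, circumradius = √(r²−h²) = √(7²−2.5²) = 6.538 (perimeter = 2·6·6.538·sin(180°/6) = 39.23 mm); the 21.5×20 cube at (6, 2.5) contributes its full rectangle (perimeter 83.00 mm); Taking the first minus the rest: starting from the r=10.5 sphere, the r=7 sphere at (0.5, 4.5) partially overlaps it — only the 53.24 mm² overlap (of its 111.07 mm²) is removed, clipping the outline; the 21.5×20 cube at (6, 2.5) misses the remaining region (no effect) — boundary = 36.61 mm; the sphere at (3.5, 4) does not reach this height (|z−center|=12.500 > r=8); Combining (union): only the result so far is present, so the union is just that shape — boundary = 36.61 mm; (whole slice rotated 25° about Z — lengths, areas and connectivity unchanged). So its perimeter = 36.61 mm. Layer 8 is larger (36.61 vs 6.10 mm).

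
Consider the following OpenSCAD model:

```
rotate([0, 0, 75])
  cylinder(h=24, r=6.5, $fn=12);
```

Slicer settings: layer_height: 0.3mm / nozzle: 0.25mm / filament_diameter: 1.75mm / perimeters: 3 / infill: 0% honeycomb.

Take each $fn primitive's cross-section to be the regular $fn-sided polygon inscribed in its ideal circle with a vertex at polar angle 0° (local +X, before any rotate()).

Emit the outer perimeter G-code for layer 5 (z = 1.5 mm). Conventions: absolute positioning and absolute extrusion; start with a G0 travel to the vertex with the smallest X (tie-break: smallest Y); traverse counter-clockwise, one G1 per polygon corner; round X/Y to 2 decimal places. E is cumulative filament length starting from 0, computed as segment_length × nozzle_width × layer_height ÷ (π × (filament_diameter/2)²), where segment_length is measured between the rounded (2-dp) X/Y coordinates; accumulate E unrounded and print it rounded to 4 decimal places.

G0 X-6.28 Y-1.68 Z1.50
G1 X-4.60 Y-4.60 E0.1050
G1 X-1.68 Y-6.28 E0.2101
G1 X1.68 Y-6.28 E0.3149
G1 X4.60 Y-4.60 E0.4199
G1 X6.28 Y-1.68 E0.5249
G1 X6.28 Y1.68 E0.6297
G1 X4.60 Y4.60 E0.7348
G1 X1.68 Y6.28 E0.8398
G1 X-1.68 Y6.28 E0.9446
G1 X-4.60 Y4.60 E1.0496
G1 X-6.28 Y1.68 E1.1547
G1 X-6.28 Y-1.68 E1.2594

At z = 1.5 mm: the cylinder: section is a regular 12-gon, circumradius r=6.5; (rotated 75° about Z; rotation is an isometry so areas/perimeters/island counts are preserved). The outline is a single polygon with 12 vertices. Extrusion per mm of travel: 0.25 × 0.3 / (π × 0.875²) = 0.031181. Accumulating E over each segment gives final E = 1.2594.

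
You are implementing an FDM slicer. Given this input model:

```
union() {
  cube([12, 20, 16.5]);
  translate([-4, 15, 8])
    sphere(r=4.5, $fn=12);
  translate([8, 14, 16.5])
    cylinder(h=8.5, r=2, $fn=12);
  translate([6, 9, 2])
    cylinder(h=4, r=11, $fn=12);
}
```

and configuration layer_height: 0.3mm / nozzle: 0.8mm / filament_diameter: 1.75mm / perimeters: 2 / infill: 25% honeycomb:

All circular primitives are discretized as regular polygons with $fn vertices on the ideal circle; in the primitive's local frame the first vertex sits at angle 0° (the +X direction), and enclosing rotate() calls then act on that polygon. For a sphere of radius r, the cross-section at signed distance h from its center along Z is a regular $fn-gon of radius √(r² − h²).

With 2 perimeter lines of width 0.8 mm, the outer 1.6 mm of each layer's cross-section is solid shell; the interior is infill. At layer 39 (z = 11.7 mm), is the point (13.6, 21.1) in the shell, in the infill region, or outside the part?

outside

At z = 11.7 mm: the cube (footprint 12×20) is included at this height; the r=4.5 sphere at (-4, 15) contributes a regular 12-gon of circumradius √(4.5²−3.7²) = 2.561; the cylinder at (8, 14) is absent (z outside [16.5, 25]); the cylinder at (6, 9) is not intersected at this z (z outside [2, 6]); Taking the union: the 2 present regions are separate (no shared area or edge), so areas and boundary lengths simply add and each stays a separate island — 2 connected regions. Overall, the cross-section has 2 separate islands. The nearest boundary edge runs (12.00, 20.00)→(12.00, 0.00); distance from the point to it = 1.94 mm. The point is not inside any of the regions above, so it lies outside the cross-section (1.94 mm from the nearest boundary).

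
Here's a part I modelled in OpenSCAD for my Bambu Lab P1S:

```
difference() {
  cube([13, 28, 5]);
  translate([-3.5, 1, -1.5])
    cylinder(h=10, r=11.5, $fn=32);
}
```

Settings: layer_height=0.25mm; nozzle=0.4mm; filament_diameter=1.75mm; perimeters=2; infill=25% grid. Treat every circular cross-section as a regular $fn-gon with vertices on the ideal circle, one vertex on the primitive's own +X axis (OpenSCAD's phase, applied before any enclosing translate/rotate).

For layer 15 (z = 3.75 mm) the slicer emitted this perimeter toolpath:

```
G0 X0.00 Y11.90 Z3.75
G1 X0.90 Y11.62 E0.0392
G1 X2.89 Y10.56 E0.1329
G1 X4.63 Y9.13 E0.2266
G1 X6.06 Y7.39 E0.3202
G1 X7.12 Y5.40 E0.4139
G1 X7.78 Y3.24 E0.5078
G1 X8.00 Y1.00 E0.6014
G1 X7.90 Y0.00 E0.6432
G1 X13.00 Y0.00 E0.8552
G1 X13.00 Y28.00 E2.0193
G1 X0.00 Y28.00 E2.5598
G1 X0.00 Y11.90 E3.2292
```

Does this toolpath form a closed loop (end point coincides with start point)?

yes

Start point (G0): (0.00, 11.90). End point (last G1): the path returns to the start — closed.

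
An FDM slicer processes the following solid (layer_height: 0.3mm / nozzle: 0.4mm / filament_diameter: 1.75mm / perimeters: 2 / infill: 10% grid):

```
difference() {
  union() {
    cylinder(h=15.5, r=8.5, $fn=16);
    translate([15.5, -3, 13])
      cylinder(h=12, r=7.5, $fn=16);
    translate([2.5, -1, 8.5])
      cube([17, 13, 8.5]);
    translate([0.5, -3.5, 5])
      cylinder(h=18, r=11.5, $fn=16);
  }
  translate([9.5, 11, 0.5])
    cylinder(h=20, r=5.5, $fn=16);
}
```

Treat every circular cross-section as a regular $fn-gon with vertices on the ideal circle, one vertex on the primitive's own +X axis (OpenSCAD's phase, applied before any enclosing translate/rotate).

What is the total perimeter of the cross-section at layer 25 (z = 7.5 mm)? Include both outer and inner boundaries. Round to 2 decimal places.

At z = 7.5 mm: the cylinder: section is a regular 16-gon, circumradius r=8.5 (perimeter = 2·16·8.500·sin(180°/16) = 53.06 mm); the cylinder at (15.5, -3) is absent (z outside [13, 25]); the cube at (2.5, -1) is not intersected at this z (z outside [8.5, 17]); the r=11.5 cylinder at (0.5, -3.5) gives a regular 16-gon of circumradius 11.5 (constant along its height) (perimeter = 2·16·11.500·sin(180°/16) = 71.79 mm); Taking the union: the regions partially overlap (shared area 216.75 mm²), so the edge portions inside another operand are dropped and the merged outline is re-measured after clipping — boundary = 72.28 mm; the r=5.5 cylinder at (9.5, 11) gives a regular 16-gon of circumradius 5.5 (constant along its height) (perimeter = 2·16·5.500·sin(180°/16) = 34.34 mm); Subtracting the remaining from the first: starting from the result so far, the r=5.5 cylinder at (9.5, 11) misses the remaining region (no effect) — boundary = 72.28 mm. Overall, the cross-section is a single solid region. Total boundary length (outer) = 72.28 mm.

72.28 mm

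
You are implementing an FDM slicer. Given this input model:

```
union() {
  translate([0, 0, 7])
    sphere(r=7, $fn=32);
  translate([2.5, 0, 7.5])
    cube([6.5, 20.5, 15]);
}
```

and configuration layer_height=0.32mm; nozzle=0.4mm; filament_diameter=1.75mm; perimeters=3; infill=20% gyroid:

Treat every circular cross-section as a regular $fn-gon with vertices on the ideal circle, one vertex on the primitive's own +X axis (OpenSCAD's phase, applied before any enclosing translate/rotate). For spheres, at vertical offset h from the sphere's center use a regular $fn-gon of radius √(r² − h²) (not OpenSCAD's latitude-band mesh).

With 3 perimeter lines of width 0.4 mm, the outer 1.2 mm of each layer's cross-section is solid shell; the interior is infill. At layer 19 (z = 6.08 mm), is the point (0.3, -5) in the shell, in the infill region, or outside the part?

infill

At z = 6.08 mm: the r=7 sphere contributes a regular 32-gon of circumradius √(7²−0.92²) = 6.939; the cube at (2.5, 0) does not reach this height (z outside [7.5, 22.5]); Taking the union: only the r=7 sphere is present, so the union is just that shape — 1 connected region. Overall, the cross-section is a single solid region. The nearest boundary edge runs (-0.00, -6.94)→(1.35, -6.81); distance from the point to it = 1.90 mm. The point is inside the cross-section and 1.90 mm from the nearest boundary — more than the 1.2 mm shell width (3 × 0.4), so it's in the infill interior.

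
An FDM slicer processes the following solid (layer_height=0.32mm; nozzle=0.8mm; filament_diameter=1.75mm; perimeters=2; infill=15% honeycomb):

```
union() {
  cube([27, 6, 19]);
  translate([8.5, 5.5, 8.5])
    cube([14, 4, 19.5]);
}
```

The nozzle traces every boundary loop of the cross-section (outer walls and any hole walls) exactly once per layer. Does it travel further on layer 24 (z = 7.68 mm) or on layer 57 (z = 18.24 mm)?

Layer 24 (z = 7.68): the 27×6 cube contributes its full rectangle (perimeter 66.00 mm); the cube at (8.5, 5.5) does not reach this height (z outside [8.5, 28]); Merging all regions: only the 27×6 cube is present, so the union is just that shape — boundary = 66.00 mm. So its perimeter = 66.00 mm. Layer 57 (z = 18.24): the 27×6 cube contributes its full rectangle (perimeter 66.00 mm); the 14×4 cube at (8.5, 5.5) contributes its full rectangle (perimeter 36.00 mm); Combining (union): the regions partially overlap (shared area 7.00 mm²), so the edge portions inside another operand are dropped and the merged outline is re-measured after clipping — boundary = 73.00 mm. So its perimeter = 73.00 mm. Layer 57 is larger (73.00 vs 66.00 mm).

layer 57 (z = 18.24 mm)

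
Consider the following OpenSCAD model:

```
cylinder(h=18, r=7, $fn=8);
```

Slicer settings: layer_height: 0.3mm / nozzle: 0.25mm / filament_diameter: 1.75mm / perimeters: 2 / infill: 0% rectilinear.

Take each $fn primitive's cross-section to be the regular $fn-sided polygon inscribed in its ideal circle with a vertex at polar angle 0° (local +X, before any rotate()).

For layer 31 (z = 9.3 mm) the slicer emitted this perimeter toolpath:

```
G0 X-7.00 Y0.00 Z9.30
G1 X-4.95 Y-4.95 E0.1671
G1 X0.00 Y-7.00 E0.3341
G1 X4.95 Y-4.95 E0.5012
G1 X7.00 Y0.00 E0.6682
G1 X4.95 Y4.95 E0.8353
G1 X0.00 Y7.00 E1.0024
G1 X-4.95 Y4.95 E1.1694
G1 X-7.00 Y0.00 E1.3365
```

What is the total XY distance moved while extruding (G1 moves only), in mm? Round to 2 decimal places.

Sum the Euclidean lengths of each G1 segment: total = 42.86 mm.

42.86 mm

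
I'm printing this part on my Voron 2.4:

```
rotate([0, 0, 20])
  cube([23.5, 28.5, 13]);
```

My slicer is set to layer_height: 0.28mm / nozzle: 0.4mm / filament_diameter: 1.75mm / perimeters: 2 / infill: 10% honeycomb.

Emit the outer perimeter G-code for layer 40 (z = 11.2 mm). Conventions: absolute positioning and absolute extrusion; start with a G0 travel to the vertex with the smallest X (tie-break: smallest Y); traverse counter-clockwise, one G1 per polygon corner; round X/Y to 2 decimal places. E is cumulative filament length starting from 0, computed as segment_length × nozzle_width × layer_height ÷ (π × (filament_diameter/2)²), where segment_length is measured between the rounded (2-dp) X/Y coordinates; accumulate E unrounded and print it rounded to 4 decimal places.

At z = 11.2 mm: the cube is present — its section is the full 23.5×28.5 rectangle; (whole slice rotated 20° about Z — lengths, areas and connectivity unchanged). The outline is a single polygon with 4 vertices. Extrusion per mm of travel: 0.4 × 0.28 / (π × 0.875²) = 0.046564. Accumulating E over each segment gives final E = 4.8428.

G0 X-9.75 Y26.78 Z11.20
G1 X0.00 Y0.00 E1.3271
G1 X22.08 Y8.04 E2.4212
G1 X12.34 Y34.82 E3.7481
G1 X-9.75 Y26.78 E4.8428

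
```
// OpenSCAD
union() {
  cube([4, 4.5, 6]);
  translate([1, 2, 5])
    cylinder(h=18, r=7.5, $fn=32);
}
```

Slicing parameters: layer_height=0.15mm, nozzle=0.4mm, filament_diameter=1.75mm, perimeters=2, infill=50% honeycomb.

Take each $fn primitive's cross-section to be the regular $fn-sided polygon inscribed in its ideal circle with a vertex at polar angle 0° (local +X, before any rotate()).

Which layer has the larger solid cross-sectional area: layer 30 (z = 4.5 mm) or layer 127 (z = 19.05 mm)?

Layer 30 (z = 4.5): the cube is present — its section is the full 4×4.5 rectangle (area 18.00 mm²); the cylinder at (1, 2) is not intersected at this z (z outside [5, 23]); Combining (union): only the 4×4.5 cube is present, so the union is just that shape — area = 18.00 mm². So its area = 18.00 mm². Layer 127 (z = 19.05): the cube is not intersected at this z (z outside [0, 6]); the r=7.5 cylinder at (1, 2) gives a regular 32-gon of circumradius 7.5 (constant along its height) (area = (32/2)·7.500²·sin(360°/32) = 175.58 mm²); Taking the union: only the r=7.5 cylinder at (1, 2) is present, so the union is just that shape — area = 175.58 mm². So its area = 175.58 mm². Layer 127 is larger (175.58 vs 18.00 mm²).

layer 127 (z = 19.05 mm)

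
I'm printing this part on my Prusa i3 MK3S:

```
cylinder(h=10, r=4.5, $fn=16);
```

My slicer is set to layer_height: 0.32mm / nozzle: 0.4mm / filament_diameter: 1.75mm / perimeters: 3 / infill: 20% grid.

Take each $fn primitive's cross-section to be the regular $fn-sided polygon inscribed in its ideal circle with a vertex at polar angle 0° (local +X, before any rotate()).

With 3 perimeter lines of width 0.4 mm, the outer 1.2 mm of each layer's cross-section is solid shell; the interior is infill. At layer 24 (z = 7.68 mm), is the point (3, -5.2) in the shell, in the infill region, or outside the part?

outside

At z = 7.68 mm: the cylinder: section is a regular 16-gon, circumradius r=4.5. Overall, the cross-section is a single solid region. The nearest boundary edge runs (1.72, -4.16)→(3.18, -3.18); distance from the point to it = 1.58 mm. The point is not inside any of the regions above, so it lies outside the cross-section (1.58 mm from the nearest boundary).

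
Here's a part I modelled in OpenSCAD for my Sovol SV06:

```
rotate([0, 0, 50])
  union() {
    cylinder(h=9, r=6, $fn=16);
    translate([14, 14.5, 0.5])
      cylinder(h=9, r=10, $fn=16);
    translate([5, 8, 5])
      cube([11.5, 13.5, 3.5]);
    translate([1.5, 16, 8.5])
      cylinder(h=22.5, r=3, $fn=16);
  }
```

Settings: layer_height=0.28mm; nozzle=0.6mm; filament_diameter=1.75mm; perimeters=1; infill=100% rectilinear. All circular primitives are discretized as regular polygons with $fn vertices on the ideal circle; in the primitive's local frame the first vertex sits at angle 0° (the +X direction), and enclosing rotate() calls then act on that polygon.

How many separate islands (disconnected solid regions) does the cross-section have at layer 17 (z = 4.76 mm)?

At z = 4.76 mm: the r=6 cylinder gives a regular 16-gon of circumradius 6 (constant along its height); the r=10 cylinder at (14, 14.5) contributes a regular 16-gon of circumradius 10; the cube at (5, 8) is not intersected at this z (z outside [5, 8.5]); the cylinder at (1.5, 16) is absent (z outside [8.5, 31]); Taking the union: the 2 present regions are separate (no shared area or edge), so areas and boundary lengths simply add and each stays a separate island — 2 connected regions; (whole slice rotated 50° about Z — lengths, areas and connectivity unchanged). Overall, the cross-section has 2 separate islands. Island count = 2.

2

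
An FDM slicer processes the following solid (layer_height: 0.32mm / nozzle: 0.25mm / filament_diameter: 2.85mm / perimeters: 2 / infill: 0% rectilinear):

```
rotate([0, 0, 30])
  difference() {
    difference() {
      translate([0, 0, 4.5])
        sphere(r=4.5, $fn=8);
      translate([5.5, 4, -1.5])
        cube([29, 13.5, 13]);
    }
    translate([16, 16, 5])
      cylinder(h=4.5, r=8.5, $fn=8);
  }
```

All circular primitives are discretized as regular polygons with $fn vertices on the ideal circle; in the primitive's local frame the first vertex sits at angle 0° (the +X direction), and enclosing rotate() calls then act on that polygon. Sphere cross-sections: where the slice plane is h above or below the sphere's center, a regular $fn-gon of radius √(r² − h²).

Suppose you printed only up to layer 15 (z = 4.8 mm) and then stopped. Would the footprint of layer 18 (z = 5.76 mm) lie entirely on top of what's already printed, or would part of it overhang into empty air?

entirely on top

Compare the two slices. At z = 4.8: the r=4.5 sphere contributes a regular 8-gon of circumradius √(4.5²−0.3²) = 4.490 (area = (8/2)·4.490²·sin(360°/8) = 57.02 mm²); the 29×13.5 cube at (5.5, 4) contributes its full rectangle (area 391.50 mm²); After the difference (first − rest): starting from the r=4.5 sphere (57.02 mm²), the 29×13.5 cube at (5.5, 4) misses the remaining region (no effect) — area = 57.02 mm²; the cylinder at (16, 16) is absent (z outside [5, 9.5]); Taking the first minus the rest: none of the subtracted shapes is present at this height, so the result so far is unchanged — area = 57.02 mm²; (rotated 30° about Z; rotation is an isometry so areas/perimeters/island counts are preserved). At z = 5.76: the r=4.5 sphere contributes a regular 8-gon of circumradius √(4.5²−1.26²) = 4.320 (area = (8/2)·4.320²·sin(360°/8) = 52.79 mm²); the 29×13.5 cube at (5.5, 4) contributes its full rectangle (area 391.50 mm²); Taking the first minus the rest: starting from the r=4.5 sphere (52.79 mm²), the 29×13.5 cube at (5.5, 4) misses the remaining region (no effect) — area = 52.79 mm²; the cylinder at (16, 16): section is a regular 8-gon, circumradius r=8.5 (area = (8/2)·8.500²·sin(360°/8) = 204.35 mm²); Subtracting the remaining from the first: starting from that combined region (52.79 mm²), the r=8.5 cylinder at (16, 16) misses the remaining region (no effect) — area = 52.79 mm²; (rotated 30° about Z; rotation is an isometry so areas/perimeters/island counts are preserved). Checking containment: the cross-section at z = 5.76 is a subset of the cross-section at z = 4.8.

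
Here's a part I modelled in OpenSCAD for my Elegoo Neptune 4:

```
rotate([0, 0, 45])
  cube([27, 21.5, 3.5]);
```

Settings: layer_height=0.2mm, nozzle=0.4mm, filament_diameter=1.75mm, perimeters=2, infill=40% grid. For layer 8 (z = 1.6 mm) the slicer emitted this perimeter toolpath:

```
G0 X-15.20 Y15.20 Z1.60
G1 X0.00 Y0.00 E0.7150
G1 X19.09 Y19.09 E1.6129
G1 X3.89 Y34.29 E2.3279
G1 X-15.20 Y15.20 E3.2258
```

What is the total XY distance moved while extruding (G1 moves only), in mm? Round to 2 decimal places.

96.99 mm

Sum the Euclidean lengths of each G1 segment: total = 96.99 mm.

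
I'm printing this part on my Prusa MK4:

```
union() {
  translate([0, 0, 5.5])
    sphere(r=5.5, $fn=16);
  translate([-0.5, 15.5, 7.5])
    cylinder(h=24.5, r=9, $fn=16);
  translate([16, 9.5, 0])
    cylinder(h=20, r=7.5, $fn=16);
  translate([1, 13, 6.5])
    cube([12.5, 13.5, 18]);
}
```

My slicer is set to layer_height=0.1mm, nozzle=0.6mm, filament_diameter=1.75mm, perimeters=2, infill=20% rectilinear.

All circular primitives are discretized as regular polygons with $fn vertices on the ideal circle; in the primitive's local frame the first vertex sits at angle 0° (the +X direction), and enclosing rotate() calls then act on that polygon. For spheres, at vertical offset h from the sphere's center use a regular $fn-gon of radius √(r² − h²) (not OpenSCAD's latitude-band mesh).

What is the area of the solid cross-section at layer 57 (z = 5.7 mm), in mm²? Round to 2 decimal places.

At z = 5.7 mm: the sphere: section is a regular 16-gon, circumradius = √(r²−h²) = √(5.5²−0.2²) = 5.496 (area = (16/2)·5.496²·sin(360°/16) = 92.49 mm²); the cylinder at (-0.5, 15.5) does not reach this height (z outside [7.5, 32]); the r=7.5 cylinder at (16, 9.5) contributes a regular 16-gon of circumradius 7.5 (area = (16/2)·7.500²·sin(360°/16) = 172.21 mm²); the cube at (1, 13) is not intersected at this z (z outside [6.5, 24.5]); Merging all regions: the 2 present regions are separate (no shared area or edge), so areas and boundary lengths simply add and each stays a separate island — area = 264.69 mm². Overall, the cross-section has 2 separate islands. Net area = 264.69 mm².

264.69 mm²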